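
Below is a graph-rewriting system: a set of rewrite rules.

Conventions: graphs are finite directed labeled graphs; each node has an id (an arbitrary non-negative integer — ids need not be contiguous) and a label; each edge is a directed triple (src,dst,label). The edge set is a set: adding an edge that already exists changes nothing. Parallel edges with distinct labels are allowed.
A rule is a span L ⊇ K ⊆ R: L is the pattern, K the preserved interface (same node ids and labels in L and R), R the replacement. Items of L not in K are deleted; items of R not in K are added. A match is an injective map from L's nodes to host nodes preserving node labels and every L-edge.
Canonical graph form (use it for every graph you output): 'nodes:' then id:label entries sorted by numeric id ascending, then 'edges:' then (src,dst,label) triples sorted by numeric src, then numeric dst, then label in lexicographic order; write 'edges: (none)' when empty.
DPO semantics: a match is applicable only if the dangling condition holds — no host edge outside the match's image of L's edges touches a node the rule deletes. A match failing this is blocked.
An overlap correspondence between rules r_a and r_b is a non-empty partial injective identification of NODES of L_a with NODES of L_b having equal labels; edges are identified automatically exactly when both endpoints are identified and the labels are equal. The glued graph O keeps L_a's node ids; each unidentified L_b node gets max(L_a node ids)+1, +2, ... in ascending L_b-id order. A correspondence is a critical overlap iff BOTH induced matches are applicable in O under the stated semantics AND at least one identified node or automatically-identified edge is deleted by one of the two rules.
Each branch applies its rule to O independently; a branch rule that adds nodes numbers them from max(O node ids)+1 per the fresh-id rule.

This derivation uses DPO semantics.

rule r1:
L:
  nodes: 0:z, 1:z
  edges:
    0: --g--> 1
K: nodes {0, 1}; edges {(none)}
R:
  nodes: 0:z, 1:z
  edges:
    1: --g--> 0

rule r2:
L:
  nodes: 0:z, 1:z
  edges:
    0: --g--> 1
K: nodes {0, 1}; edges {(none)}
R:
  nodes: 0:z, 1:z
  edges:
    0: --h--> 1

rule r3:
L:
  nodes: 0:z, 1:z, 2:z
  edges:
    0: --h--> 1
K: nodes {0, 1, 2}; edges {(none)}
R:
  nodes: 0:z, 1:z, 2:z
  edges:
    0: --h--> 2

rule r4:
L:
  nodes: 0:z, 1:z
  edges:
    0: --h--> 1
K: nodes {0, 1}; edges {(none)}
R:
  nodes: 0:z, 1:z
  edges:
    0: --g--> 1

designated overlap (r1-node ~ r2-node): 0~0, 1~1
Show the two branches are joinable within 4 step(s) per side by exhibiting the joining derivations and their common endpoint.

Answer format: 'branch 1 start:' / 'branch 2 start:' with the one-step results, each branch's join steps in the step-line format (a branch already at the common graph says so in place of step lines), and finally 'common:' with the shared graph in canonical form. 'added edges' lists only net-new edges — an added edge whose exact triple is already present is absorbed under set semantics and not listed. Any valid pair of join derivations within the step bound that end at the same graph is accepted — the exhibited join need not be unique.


branch 1 start:
nodes: 0:z, 1:z
edges: (1,0,g)
branch 2 start:
nodes: 0:z, 1:z
edges: (0,1,h)
branch 1 step 1: rule r1; match: 0->1, 1->0; deleted nodes (none); deleted edges (1,0,g); added nodes (none); added edges (0,1,g); result: nodes: 0:z, 1:z edges: (0,1,g)
branch 2 step 1: rule r4; match: 0->0, 1->1; deleted nodes (none); deleted edges (0,1,h); added nodes (none); added edges (0,1,g); result: nodes: 0:z, 1:z edges: (0,1,g)
common:
nodes: 0:z, 1:z
edges: (0,1,g)


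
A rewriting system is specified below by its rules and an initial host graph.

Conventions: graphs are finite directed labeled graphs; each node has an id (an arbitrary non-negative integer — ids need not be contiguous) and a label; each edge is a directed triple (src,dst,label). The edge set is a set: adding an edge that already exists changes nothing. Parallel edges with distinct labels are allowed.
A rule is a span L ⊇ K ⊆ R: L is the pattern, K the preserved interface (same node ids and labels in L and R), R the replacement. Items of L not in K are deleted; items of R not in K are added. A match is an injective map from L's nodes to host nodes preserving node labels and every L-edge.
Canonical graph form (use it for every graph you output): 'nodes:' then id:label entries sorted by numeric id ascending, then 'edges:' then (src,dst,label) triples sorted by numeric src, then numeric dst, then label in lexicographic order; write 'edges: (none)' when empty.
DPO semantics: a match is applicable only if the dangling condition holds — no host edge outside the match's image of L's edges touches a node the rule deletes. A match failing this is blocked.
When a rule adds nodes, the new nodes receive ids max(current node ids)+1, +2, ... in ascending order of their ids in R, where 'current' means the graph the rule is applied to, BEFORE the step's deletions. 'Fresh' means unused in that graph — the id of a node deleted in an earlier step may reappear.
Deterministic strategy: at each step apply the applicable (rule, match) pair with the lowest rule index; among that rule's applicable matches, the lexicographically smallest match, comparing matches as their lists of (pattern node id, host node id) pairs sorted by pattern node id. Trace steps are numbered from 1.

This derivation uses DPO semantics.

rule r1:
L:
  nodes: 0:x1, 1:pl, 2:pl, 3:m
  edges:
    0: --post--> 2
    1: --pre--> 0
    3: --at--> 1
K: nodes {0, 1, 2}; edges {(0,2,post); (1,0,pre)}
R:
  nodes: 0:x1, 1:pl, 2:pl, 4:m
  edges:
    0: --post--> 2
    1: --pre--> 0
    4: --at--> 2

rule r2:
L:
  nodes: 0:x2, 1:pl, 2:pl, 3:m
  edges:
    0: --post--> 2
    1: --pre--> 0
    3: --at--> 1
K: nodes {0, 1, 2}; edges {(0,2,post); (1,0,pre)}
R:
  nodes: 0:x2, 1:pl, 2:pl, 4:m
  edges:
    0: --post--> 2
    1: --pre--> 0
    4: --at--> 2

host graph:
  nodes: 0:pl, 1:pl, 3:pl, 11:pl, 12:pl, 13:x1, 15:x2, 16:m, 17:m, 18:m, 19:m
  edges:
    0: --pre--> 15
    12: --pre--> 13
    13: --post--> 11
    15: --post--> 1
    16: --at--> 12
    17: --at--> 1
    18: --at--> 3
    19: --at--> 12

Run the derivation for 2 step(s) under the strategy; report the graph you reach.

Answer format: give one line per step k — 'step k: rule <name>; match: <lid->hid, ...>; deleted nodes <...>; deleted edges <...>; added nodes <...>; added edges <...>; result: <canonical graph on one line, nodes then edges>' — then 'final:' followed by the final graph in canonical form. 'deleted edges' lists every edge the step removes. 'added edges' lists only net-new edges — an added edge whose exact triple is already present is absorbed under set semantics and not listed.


step 1: rule r1; match: 0->13, 1->12, 2->11, 3->16; deleted nodes 16; deleted edges (16,12,at); added nodes 20; added edges (20,11,at); result: nodes: 0:pl, 1:pl, 3:pl, 11:pl, 12:pl, 13:x1, 15:x2, 17:m, 18:m, 19:m, 20:m edges: (0,15,pre); (12,13,pre); (13,11,post); (15,1,post); (17,1,at); (18,3,at); (19,12,at); (20,11,at)
step 2: rule r1; match: 0->13, 1->12, 2->11, 3->19; deleted nodes 19; deleted edges (19,12,at); added nodes 21; added edges (21,11,at); result: nodes: 0:pl, 1:pl, 3:pl, 11:pl, 12:pl, 13:x1, 15:x2, 17:m, 18:m, 20:m, 21:m edges: (0,15,pre); (12,13,pre); (13,11,post); (15,1,post); (17,1,at); (18,3,at); (20,11,at); (21,11,at)
final:
nodes: 0:pl, 1:pl, 3:pl, 11:pl, 12:pl, 13:x1, 15:x2, 17:m, 18:m, 20:m, 21:m
edges: (0,15,pre); (12,13,pre); (13,11,post); (15,1,post); (17,1,at); (18,3,at); (20,11,at); (21,11,at)


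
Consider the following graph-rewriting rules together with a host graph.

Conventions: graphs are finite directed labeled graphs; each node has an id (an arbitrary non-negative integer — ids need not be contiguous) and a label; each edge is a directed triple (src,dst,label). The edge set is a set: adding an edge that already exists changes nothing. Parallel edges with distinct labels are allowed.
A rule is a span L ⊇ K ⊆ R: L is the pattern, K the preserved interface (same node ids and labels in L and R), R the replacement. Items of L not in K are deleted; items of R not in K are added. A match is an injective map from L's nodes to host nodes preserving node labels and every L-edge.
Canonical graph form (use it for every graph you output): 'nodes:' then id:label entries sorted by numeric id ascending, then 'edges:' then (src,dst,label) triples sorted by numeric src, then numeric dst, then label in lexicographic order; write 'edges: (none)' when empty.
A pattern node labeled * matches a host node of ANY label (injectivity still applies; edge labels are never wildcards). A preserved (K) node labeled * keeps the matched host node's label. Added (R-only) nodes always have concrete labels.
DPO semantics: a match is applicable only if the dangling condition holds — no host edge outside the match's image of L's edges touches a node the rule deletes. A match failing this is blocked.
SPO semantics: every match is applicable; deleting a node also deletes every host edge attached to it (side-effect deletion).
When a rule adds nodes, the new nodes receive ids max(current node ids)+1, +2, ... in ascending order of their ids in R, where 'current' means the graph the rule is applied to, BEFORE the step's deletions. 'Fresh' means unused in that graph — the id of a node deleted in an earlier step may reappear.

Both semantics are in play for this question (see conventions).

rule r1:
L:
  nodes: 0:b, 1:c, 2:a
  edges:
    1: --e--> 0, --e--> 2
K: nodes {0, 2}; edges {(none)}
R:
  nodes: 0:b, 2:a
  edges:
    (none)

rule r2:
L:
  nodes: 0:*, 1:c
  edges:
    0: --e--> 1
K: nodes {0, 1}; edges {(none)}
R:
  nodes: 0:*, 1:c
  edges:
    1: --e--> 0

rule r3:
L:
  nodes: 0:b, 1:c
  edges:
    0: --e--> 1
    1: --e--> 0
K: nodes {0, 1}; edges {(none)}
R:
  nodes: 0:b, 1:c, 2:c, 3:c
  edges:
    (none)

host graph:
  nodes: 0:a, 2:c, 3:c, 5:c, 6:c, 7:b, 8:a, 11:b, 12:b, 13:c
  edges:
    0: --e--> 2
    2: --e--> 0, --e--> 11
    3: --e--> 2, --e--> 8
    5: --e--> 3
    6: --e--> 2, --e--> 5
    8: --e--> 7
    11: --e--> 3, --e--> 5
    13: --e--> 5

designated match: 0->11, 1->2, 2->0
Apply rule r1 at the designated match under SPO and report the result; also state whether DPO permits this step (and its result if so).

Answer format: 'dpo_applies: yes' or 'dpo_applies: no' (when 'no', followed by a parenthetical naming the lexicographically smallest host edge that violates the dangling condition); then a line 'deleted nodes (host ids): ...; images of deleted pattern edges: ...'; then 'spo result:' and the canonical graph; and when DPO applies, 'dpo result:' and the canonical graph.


dpo_applies: no
(the rule deletes node 2, which keeps host edge (0,2,e) outside the match image — the dangling condition fails, DPO blocks; SPO proceeds and side-deletes such edges)
deleted nodes (host ids): 2; images of deleted pattern edges: (2,0,e); (2,11,e)
spo result:
nodes: 0:a, 3:c, 5:c, 6:c, 7:b, 8:a, 11:b, 12:b, 13:c
edges: (3,8,e); (5,3,e); (6,5,e); (8,7,e); (11,3,e); (11,5,e); (13,5,e)


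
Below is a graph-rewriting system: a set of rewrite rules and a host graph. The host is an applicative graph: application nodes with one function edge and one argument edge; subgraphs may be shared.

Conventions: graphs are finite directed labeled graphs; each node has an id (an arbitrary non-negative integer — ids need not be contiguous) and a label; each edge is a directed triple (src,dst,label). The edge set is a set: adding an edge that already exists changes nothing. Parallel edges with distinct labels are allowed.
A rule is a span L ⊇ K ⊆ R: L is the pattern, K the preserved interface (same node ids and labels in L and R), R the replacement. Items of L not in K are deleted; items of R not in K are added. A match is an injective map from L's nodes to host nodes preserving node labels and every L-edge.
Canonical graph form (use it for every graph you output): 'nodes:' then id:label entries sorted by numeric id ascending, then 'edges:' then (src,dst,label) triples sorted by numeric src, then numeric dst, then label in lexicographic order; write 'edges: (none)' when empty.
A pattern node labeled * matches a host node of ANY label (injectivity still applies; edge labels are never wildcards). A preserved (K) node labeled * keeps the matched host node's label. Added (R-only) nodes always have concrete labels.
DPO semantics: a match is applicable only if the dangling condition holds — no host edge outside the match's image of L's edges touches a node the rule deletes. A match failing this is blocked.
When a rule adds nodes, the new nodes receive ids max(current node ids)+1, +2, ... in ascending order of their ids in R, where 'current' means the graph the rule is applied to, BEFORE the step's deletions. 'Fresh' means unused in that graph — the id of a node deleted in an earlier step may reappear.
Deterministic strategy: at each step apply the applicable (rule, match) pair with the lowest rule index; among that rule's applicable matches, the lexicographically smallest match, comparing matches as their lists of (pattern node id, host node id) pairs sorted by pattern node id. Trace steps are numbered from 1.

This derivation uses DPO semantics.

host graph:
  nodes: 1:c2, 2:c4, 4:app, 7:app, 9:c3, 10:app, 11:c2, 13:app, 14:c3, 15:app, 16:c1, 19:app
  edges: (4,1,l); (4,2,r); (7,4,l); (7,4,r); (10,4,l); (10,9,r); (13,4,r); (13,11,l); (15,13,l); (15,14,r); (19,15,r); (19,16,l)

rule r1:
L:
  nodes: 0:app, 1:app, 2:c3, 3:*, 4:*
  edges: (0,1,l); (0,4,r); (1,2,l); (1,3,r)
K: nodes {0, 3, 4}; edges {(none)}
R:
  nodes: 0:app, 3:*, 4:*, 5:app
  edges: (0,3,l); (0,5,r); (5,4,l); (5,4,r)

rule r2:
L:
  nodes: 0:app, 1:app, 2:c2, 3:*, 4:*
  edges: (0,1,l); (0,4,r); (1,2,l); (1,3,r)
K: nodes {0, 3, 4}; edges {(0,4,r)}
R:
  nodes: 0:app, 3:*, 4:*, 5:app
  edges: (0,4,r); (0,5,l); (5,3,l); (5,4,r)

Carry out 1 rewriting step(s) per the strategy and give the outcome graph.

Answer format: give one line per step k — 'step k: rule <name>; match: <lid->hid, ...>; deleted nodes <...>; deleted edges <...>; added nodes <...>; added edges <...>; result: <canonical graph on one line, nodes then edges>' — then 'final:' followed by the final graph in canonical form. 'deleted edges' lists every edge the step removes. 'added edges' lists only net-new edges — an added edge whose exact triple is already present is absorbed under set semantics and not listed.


step 1: rule r2; match: 0->15, 1->13, 2->11, 3->4, 4->14; deleted nodes 11, 13; deleted edges (13,4,r); (13,11,l); (15,13,l); added nodes 20; added edges (15,20,l); (20,4,l); (20,14,r); result: nodes: 1:c2, 2:c4, 4:app, 7:app, 9:c3, 10:app, 14:c3, 15:app, 16:c1, 19:app, 20:app edges: (4,1,l); (4,2,r); (7,4,l); (7,4,r); (10,4,l); (10,9,r); (15,14,r); (15,20,l); (19,15,r); (19,16,l); (20,4,l); (20,14,r)
final:
nodes: 1:c2, 2:c4, 4:app, 7:app, 9:c3, 10:app, 14:c3, 15:app, 16:c1, 19:app, 20:app
edges: (4,1,l); (4,2,r); (7,4,l); (7,4,r); (10,4,l); (10,9,r); (15,14,r); (15,20,l); (19,15,r); (19,16,l); (20,4,l); (20,14,r)


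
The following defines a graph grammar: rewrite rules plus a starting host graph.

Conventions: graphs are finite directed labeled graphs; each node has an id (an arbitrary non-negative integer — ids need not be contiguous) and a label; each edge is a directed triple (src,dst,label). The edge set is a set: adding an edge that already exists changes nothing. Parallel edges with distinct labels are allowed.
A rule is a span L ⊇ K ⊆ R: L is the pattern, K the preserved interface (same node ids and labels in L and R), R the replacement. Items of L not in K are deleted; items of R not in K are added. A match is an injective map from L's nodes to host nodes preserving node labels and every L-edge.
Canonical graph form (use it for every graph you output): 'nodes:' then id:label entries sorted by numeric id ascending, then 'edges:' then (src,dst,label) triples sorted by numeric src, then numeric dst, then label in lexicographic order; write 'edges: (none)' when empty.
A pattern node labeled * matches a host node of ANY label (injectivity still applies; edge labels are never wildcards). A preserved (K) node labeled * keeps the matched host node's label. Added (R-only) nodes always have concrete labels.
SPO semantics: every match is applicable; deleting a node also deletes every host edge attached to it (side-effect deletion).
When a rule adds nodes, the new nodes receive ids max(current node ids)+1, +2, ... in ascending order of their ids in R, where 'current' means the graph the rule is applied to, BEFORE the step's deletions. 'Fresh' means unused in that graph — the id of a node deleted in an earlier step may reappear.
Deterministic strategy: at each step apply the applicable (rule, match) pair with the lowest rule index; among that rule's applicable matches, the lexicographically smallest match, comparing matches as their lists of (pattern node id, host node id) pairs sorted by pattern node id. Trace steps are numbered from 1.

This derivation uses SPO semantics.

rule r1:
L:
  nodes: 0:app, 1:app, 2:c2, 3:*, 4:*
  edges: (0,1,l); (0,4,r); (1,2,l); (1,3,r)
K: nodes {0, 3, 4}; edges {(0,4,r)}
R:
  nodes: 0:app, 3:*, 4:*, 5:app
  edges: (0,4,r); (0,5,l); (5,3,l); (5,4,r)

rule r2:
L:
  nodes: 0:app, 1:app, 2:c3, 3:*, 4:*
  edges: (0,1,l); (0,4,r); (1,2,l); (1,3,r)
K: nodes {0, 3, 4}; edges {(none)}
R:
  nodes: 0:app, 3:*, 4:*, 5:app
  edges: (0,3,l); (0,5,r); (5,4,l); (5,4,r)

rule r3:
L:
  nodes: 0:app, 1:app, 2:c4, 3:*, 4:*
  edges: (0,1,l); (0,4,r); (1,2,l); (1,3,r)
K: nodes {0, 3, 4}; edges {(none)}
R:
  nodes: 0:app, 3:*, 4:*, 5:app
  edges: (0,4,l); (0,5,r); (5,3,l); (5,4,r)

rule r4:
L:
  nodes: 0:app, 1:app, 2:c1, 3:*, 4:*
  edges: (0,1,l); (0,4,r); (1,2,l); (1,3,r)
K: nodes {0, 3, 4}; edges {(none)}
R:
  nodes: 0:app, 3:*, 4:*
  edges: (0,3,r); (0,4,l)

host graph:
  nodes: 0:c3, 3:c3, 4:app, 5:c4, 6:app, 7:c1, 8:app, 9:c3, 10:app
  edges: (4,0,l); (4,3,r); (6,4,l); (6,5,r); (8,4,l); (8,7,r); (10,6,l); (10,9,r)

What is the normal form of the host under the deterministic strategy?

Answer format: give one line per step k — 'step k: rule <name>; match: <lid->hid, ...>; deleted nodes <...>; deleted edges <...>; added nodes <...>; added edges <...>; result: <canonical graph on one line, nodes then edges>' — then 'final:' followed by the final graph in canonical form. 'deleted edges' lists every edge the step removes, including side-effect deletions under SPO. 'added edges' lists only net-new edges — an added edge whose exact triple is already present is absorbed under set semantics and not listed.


step 1: rule r2; match: 0->6, 1->4, 2->0, 3->3, 4->5; deleted nodes 0, 4; deleted edges (4,0,l); (4,3,r); (6,4,l); (6,5,r); (8,4,l); added nodes 11; added edges (6,3,l); (6,11,r); (11,5,l); (11,5,r); result: nodes: 3:c3, 5:c4, 6:app, 7:c1, 8:app, 9:c3, 10:app, 11:app edges: (6,3,l); (6,11,r); (8,7,r); (10,6,l); (10,9,r); (11,5,l); (11,5,r)
step 2: rule r2; match: 0->10, 1->6, 2->3, 3->11, 4->9; deleted nodes 3, 6; deleted edges (6,3,l); (6,11,r); (10,6,l); (10,9,r); added nodes 12; added edges (10,11,l); (10,12,r); (12,9,l); (12,9,r); result: nodes: 5:c4, 7:c1, 8:app, 9:c3, 10:app, 11:app, 12:app edges: (8,7,r); (10,11,l); (10,12,r); (11,5,l); (11,5,r); (12,9,l); (12,9,r)
final:
nodes: 5:c4, 7:c1, 8:app, 9:c3, 10:app, 11:app, 12:app
edges: (8,7,r); (10,11,l); (10,12,r); (11,5,l); (11,5,r); (12,9,l); (12,9,r)


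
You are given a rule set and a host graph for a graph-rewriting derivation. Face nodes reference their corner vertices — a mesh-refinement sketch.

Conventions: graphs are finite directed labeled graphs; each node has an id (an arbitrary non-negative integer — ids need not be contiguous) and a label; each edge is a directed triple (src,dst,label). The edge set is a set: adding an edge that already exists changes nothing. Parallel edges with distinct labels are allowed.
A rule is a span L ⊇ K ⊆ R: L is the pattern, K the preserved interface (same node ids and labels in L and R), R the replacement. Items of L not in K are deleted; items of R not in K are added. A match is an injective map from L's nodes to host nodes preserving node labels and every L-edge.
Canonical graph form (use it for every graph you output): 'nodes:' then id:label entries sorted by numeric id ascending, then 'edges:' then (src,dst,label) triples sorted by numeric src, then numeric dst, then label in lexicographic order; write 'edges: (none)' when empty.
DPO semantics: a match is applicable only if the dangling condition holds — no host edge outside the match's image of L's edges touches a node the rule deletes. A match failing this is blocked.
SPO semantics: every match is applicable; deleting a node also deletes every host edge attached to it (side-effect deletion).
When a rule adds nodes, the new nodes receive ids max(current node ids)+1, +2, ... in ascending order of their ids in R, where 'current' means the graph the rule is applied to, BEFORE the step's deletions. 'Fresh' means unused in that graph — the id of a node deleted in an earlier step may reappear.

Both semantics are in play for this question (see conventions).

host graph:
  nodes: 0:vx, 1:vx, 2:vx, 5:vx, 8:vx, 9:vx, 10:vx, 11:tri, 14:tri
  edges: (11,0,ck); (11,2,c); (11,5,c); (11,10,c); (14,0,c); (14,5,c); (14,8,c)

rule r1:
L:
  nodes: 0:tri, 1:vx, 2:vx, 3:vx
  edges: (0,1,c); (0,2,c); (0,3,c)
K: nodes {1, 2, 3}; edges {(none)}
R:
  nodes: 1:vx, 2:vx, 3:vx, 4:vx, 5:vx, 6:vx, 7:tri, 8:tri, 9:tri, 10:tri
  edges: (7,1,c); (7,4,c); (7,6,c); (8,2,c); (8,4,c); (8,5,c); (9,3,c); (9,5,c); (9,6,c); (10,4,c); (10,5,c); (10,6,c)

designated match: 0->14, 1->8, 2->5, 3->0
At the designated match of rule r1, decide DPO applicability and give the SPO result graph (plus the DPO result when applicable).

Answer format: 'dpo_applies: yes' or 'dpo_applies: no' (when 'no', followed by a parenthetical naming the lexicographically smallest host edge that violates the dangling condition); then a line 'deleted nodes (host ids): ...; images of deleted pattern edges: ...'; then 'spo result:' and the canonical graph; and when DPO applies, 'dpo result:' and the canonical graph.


dpo_applies: yes
deleted nodes (host ids): 14; images of deleted pattern edges: (14,0,c); (14,5,c); (14,8,c)
spo result:
nodes: 0:vx, 1:vx, 2:vx, 5:vx, 8:vx, 9:vx, 10:vx, 11:tri, 15:vx, 16:vx, 17:vx, 18:tri, 19:tri, 20:tri, 21:tri
edges: (11,0,ck); (11,2,c); (11,5,c); (11,10,c); (18,8,c); (18,15,c); (18,17,c); (19,5,c); (19,15,c); (19,16,c); (20,0,c); (20,16,c); (20,17,c); (21,15,c); (21,16,c); (21,17,c)
dpo result:
nodes: 0:vx, 1:vx, 2:vx, 5:vx, 8:vx, 9:vx, 10:vx, 11:tri, 15:vx, 16:vx, 17:vx, 18:tri, 19:tri, 20:tri, 21:tri
edges: (11,0,ck); (11,2,c); (11,5,c); (11,10,c); (18,8,c); (18,15,c); (18,17,c); (19,5,c); (19,15,c); (19,16,c); (20,0,c); (20,16,c); (20,17,c); (21,15,c); (21,16,c); (21,17,c)


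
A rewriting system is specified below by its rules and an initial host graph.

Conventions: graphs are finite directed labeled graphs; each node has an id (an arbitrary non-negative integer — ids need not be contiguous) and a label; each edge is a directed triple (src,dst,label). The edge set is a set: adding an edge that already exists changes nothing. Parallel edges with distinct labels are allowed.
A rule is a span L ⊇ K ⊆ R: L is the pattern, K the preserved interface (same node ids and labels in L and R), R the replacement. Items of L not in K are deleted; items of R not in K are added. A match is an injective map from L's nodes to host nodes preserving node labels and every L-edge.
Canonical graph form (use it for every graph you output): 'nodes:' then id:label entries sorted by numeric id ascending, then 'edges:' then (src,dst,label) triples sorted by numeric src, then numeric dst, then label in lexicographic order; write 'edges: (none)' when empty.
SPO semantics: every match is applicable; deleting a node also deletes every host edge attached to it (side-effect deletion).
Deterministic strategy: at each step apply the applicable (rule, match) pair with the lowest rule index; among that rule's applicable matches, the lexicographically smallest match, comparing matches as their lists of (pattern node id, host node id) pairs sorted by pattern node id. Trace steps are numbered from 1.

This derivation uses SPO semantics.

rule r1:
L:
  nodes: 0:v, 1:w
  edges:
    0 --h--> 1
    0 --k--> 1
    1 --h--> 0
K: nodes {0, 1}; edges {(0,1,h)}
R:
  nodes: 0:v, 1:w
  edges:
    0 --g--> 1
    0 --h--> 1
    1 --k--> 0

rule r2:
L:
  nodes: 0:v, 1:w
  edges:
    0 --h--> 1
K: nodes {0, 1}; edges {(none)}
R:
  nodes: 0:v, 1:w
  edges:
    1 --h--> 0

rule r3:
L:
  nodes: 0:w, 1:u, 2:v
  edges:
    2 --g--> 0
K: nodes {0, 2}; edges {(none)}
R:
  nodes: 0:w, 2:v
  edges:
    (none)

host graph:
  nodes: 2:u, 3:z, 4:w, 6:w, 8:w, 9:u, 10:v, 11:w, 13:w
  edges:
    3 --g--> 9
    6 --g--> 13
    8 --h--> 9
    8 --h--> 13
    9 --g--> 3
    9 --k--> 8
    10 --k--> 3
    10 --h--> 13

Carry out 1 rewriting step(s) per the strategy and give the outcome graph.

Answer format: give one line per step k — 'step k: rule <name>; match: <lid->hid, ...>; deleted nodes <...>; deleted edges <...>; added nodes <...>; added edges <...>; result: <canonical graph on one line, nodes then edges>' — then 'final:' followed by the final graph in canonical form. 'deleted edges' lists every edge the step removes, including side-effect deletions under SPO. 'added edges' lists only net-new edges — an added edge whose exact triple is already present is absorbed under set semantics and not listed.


step 1: rule r2; match: 0->10, 1->13; deleted nodes (none); deleted edges (10,13,h); added nodes (none); added edges (13,10,h); result: nodes: 2:u, 3:z, 4:w, 6:w, 8:w, 9:u, 10:v, 11:w, 13:w edges: (3,9,g); (6,13,g); (8,9,h); (8,13,h); (9,3,g); (9,8,k); (10,3,k); (13,10,h)
final:
nodes: 2:u, 3:z, 4:w, 6:w, 8:w, 9:u, 10:v, 11:w, 13:w
edges: (3,9,g); (6,13,g); (8,9,h); (8,13,h); (9,3,g); (9,8,k); (10,3,k); (13,10,h)


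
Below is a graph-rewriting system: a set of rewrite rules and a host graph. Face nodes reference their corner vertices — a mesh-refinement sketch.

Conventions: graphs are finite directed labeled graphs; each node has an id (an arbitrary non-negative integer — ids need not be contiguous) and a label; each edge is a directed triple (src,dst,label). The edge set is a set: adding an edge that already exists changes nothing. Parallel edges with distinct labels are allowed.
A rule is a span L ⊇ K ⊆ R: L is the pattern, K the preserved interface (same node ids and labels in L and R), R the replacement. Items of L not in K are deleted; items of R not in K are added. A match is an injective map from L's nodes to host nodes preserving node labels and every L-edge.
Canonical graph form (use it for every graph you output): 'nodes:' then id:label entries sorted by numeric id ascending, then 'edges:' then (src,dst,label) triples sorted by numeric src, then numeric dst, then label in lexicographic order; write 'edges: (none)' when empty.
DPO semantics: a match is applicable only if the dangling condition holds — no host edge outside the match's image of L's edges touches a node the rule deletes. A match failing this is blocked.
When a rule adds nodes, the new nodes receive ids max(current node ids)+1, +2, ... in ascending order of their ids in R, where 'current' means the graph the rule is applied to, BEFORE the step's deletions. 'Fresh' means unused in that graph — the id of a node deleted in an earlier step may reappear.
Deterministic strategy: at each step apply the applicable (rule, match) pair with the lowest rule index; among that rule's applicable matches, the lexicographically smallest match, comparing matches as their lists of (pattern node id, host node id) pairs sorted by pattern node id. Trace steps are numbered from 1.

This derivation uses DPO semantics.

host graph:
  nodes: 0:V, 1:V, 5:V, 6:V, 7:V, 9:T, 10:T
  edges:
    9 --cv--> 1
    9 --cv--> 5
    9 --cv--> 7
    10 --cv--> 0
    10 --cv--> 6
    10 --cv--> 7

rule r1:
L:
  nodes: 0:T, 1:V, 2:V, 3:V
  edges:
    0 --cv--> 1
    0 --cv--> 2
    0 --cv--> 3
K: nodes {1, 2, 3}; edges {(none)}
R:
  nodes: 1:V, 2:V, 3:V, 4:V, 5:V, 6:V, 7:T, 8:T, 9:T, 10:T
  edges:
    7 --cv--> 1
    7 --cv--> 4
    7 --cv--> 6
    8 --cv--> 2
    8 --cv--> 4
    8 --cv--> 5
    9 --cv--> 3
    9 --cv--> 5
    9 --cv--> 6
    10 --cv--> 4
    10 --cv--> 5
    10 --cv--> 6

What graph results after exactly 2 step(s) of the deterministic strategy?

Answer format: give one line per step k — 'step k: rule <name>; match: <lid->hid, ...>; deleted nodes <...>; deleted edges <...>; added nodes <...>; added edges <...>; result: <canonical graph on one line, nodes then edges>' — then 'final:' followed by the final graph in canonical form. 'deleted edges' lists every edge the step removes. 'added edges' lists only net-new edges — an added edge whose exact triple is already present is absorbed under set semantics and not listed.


step 1: rule r1; match: 0->9, 1->1, 2->5, 3->7; deleted nodes 9; deleted edges (9,1,cv); (9,5,cv); (9,7,cv); added nodes 11, 12, 13, 14, 15, 16, 17; added edges (14,1,cv); (14,11,cv); (14,13,cv); (15,5,cv); (15,11,cv); (15,12,cv); (16,7,cv); (16,12,cv); (16,13,cv); (17,11,cv); (17,12,cv); (17,13,cv); result: nodes: 0:V, 1:V, 5:V, 6:V, 7:V, 10:T, 11:V, 12:V, 13:V, 14:T, 15:T, 16:T, 17:T edges: (10,0,cv); (10,6,cv); (10,7,cv); (14,1,cv); (14,11,cv); (14,13,cv); (15,5,cv); (15,11,cv); (15,12,cv); (16,7,cv); (16,12,cv); (16,13,cv); (17,11,cv); (17,12,cv); (17,13,cv)
step 2: rule r1; match: 0->10, 1->0, 2->6, 3->7; deleted nodes 10; deleted edges (10,0,cv); (10,6,cv); (10,7,cv); added nodes 18, 19, 20, 21, 22, 23, 24; added edges (21,0,cv); (21,18,cv); (21,20,cv); (22,6,cv); (22,18,cv); (22,19,cv); (23,7,cv); (23,19,cv); (23,20,cv); (24,18,cv); (24,19,cv); (24,20,cv); result: nodes: 0:V, 1:V, 5:V, 6:V, 7:V, 11:V, 12:V, 13:V, 14:T, 15:T, 16:T, 17:T, 18:V, 19:V, 20:V, 21:T, 22:T, 23:T, 24:T edges: (14,1,cv); (14,11,cv); (14,13,cv); (15,5,cv); (15,11,cv); (15,12,cv); (16,7,cv); (16,12,cv); (16,13,cv); (17,11,cv); (17,12,cv); (17,13,cv); (21,0,cv); (21,18,cv); (21,20,cv); (22,6,cv); (22,18,cv); (22,19,cv); (23,7,cv); (23,19,cv); (23,20,cv); (24,18,cv); (24,19,cv); (24,20,cv)
final:
nodes: 0:V, 1:V, 5:V, 6:V, 7:V, 11:V, 12:V, 13:V, 14:T, 15:T, 16:T, 17:T, 18:V, 19:V, 20:V, 21:T, 22:T, 23:T, 24:T
edges: (14,1,cv); (14,11,cv); (14,13,cv); (15,5,cv); (15,11,cv); (15,12,cv); (16,7,cv); (16,12,cv); (16,13,cv); (17,11,cv); (17,12,cv); (17,13,cv); (21,0,cv); (21,18,cv); (21,20,cv); (22,6,cv); (22,18,cv); (22,19,cv); (23,7,cv); (23,19,cv); (23,20,cv); (24,18,cv); (24,19,cv); (24,20,cv)


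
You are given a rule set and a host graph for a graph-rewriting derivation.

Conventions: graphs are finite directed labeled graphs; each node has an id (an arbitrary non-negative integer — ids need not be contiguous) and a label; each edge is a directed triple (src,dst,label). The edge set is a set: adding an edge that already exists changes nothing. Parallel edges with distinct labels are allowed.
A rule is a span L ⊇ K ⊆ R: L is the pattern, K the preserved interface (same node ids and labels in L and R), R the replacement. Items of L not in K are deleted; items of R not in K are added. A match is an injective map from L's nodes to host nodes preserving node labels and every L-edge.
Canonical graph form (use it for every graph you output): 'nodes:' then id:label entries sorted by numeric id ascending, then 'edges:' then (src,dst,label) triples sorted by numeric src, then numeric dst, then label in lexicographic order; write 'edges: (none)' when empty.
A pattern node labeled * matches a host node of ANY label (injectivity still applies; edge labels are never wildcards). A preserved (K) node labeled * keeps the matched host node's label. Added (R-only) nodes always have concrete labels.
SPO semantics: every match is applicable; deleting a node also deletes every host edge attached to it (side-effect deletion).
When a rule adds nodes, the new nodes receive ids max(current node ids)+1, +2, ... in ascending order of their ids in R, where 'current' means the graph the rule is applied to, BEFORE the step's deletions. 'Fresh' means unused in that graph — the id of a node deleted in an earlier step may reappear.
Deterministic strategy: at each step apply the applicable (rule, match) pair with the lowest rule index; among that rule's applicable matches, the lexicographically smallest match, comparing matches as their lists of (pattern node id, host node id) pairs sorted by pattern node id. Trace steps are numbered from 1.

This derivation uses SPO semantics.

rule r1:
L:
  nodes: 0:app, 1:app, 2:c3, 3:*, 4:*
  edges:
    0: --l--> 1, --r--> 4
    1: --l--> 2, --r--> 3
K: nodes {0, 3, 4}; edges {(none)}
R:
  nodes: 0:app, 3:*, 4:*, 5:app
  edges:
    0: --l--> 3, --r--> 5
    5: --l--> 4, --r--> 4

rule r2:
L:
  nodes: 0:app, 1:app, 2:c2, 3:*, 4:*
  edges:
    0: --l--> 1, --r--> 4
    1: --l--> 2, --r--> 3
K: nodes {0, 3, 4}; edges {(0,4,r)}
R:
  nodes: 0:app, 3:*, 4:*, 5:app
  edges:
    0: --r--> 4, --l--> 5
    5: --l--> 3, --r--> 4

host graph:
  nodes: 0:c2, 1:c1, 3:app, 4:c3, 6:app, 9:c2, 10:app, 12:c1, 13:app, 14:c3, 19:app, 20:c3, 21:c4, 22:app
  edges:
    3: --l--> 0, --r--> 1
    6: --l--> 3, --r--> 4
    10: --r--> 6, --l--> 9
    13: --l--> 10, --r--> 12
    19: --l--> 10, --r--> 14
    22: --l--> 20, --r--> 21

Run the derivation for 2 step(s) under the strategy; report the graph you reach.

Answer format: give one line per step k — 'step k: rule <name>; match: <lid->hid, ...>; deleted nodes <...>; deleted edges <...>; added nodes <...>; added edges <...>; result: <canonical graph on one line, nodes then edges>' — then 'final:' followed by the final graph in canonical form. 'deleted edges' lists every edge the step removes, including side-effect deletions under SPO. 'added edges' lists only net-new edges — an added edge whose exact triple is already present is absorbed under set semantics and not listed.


step 1: rule r2; match: 0->6, 1->3, 2->0, 3->1, 4->4; deleted nodes 0, 3; deleted edges (3,0,l); (3,1,r); (6,3,l); added nodes 23; added edges (6,23,l); (23,1,l); (23,4,r); result: nodes: 1:c1, 4:c3, 6:app, 9:c2, 10:app, 12:c1, 13:app, 14:c3, 19:app, 20:c3, 21:c4, 22:app, 23:app edges: (6,4,r); (6,23,l); (10,6,r); (10,9,l); (13,10,l); (13,12,r); (19,10,l); (19,14,r); (22,20,l); (22,21,r); (23,1,l); (23,4,r)
step 2: rule r2; match: 0->13, 1->10, 2->9, 3->6, 4->12; deleted nodes 9, 10; deleted edges (10,6,r); (10,9,l); (13,10,l); (19,10,l); added nodes 24; added edges (13,24,l); (24,6,l); (24,12,r); result: nodes: 1:c1, 4:c3, 6:app, 12:c1, 13:app, 14:c3, 19:app, 20:c3, 21:c4, 22:app, 23:app, 24:app edges: (6,4,r); (6,23,l); (13,12,r); (13,24,l); (19,14,r); (22,20,l); (22,21,r); (23,1,l); (23,4,r); (24,6,l); (24,12,r)
final:
nodes: 1:c1, 4:c3, 6:app, 12:c1, 13:app, 14:c3, 19:app, 20:c3, 21:c4, 22:app, 23:app, 24:app
edges: (6,4,r); (6,23,l); (13,12,r); (13,24,l); (19,14,r); (22,20,l); (22,21,r); (23,1,l); (23,4,r); (24,6,l); (24,12,r)


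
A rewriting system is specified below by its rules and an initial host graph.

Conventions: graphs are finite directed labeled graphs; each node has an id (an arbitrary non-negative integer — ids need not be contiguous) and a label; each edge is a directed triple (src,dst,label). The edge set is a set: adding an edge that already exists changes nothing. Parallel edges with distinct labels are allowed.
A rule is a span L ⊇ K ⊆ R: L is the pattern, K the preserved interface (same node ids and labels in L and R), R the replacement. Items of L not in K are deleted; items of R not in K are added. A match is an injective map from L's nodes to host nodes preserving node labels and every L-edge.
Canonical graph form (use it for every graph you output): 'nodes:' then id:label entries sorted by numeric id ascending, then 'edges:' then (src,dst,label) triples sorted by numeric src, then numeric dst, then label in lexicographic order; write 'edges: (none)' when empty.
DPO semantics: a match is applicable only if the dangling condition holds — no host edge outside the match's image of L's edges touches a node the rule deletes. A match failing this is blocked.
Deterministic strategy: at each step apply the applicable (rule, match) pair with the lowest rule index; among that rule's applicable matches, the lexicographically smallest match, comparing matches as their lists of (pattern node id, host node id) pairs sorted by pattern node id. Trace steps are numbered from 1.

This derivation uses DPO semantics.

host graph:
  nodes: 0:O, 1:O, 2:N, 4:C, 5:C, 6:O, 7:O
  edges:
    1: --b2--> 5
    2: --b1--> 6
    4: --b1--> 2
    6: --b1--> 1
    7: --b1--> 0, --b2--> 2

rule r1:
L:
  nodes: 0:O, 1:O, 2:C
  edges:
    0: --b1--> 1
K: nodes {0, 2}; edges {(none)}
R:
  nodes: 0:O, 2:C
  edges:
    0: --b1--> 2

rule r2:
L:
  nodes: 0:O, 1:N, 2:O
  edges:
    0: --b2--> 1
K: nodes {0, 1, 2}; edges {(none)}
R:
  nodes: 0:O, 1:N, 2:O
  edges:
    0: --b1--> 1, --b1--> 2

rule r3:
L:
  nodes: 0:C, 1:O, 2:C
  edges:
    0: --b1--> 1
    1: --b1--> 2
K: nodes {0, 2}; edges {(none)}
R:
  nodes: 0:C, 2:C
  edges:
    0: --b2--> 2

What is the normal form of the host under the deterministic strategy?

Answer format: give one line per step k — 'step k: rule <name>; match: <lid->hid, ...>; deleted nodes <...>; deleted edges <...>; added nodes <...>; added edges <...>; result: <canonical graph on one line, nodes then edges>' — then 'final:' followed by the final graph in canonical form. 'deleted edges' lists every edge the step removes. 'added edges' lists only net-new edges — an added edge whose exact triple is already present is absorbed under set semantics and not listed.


step 1: rule r1; match: 0->7, 1->0, 2->4; deleted nodes 0; deleted edges (7,0,b1); added nodes (none); added edges (7,4,b1); result: nodes: 1:O, 2:N, 4:C, 5:C, 6:O, 7:O edges: (1,5,b2); (2,6,b1); (4,2,b1); (6,1,b1); (7,2,b2); (7,4,b1)
step 2: rule r2; match: 0->7, 1->2, 2->1; deleted nodes (none); deleted edges (7,2,b2); added nodes (none); added edges (7,1,b1); (7,2,b1); result: nodes: 1:O, 2:N, 4:C, 5:C, 6:O, 7:O edges: (1,5,b2); (2,6,b1); (4,2,b1); (6,1,b1); (7,1,b1); (7,2,b1); (7,4,b1)
final:
nodes: 1:O, 2:N, 4:C, 5:C, 6:O, 7:O
edges: (1,5,b2); (2,6,b1); (4,2,b1); (6,1,b1); (7,1,b1); (7,2,b1); (7,4,b1)


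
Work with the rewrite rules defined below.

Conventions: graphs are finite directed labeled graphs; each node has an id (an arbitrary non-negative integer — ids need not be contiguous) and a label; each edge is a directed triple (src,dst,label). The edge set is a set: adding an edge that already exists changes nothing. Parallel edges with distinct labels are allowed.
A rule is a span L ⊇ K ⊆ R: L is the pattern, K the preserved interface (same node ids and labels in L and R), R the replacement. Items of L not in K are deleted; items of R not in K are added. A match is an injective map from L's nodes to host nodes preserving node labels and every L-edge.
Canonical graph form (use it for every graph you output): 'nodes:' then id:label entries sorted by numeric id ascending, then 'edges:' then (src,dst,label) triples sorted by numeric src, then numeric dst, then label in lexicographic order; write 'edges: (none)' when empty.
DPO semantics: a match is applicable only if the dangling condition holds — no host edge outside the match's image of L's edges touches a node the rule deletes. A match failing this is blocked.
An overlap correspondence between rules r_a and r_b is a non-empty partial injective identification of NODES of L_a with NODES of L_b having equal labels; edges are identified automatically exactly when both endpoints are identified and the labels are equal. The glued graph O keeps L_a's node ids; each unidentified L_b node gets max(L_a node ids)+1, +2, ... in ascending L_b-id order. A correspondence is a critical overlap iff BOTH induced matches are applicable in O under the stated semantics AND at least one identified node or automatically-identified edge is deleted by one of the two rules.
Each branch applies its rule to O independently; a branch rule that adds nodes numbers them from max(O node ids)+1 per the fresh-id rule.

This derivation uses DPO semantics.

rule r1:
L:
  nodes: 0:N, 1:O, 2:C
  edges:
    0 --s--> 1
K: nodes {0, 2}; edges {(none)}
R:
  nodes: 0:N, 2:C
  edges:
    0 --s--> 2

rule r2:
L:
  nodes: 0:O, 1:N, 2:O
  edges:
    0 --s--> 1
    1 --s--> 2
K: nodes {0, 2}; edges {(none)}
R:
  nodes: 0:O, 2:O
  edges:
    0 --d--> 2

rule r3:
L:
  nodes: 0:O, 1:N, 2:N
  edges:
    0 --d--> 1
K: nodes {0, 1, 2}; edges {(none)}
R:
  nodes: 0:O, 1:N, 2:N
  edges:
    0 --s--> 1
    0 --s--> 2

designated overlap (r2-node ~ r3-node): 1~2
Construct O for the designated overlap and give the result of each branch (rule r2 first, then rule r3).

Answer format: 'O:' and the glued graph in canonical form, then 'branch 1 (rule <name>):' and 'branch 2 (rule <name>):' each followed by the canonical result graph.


O:
nodes: 0:O, 1:N, 2:O, 3:O, 4:N
edges: (0,1,s); (1,2,s); (3,4,d)
branch 1 (rule r2):
nodes: 0:O, 2:O, 3:O, 4:N
edges: (0,2,d); (3,4,d)
branch 2 (rule r3):
nodes: 0:O, 1:N, 2:O, 3:O, 4:N
edges: (0,1,s); (1,2,s); (3,1,s); (3,4,s)
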